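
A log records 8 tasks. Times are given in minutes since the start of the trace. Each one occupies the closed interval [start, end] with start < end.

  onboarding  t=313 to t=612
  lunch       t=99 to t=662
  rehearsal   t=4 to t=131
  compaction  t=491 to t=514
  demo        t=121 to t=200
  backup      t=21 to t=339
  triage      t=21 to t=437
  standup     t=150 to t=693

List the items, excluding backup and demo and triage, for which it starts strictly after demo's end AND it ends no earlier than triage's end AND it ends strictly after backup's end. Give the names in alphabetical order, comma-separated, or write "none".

Conditions: its start is strictly after demo's end (X.start > t=200) AND its end is no earlier than triage's end (X.end >= t=437) AND its end is strictly after backup's end (X.end > t=339).
compaction: start t=491 > t=200? ✓; end t=514 >= t=437? ✓; end t=514 > t=339? ✓ → yes.
lunch: start t=99 > t=200? ✗; end t=662 >= t=437? ✓; end t=662 > t=339? ✓ → no.
onboarding: start t=313 > t=200? ✓; end t=612 >= t=437? ✓; end t=612 > t=339? ✓ → yes.
rehearsal: start t=4 > t=200? ✗; end t=131 >= t=437? ✗; end t=131 > t=339? ✗ → no.
standup: start t=150 > t=200? ✗; end t=693 >= t=437? ✓; end t=693 > t=339? ✓ → no.
Result: compaction, onboarding.

compaction, onboarding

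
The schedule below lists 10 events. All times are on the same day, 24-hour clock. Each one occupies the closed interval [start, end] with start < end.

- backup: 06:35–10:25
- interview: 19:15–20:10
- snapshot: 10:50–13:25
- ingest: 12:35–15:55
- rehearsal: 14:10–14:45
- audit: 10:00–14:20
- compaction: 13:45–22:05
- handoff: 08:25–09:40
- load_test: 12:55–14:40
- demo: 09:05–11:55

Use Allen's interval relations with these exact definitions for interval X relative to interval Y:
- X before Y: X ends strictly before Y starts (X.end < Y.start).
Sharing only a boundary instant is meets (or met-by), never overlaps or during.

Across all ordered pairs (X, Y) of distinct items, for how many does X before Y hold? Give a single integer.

25

Checking all 90 ordered pairs for relation 'before'; matching pairs in alphabetical order:
(audit, interview): audit before interview ✓
(backup, compaction): backup before compaction ✓
(backup, ingest): backup before ingest ✓
(backup, interview): backup before interview ✓
(backup, load_test): backup before load_test ✓
(backup, rehearsal): backup before rehearsal ✓
(backup, snapshot): backup before snapshot ✓
(demo, compaction): demo before compaction ✓
(demo, ingest): demo before ingest ✓
(demo, interview): demo before interview ✓
(demo, load_test): demo before load_test ✓
(demo, rehearsal): demo before rehearsal ✓
(handoff, audit): handoff before audit ✓
(handoff, compaction): handoff before compaction ✓
(handoff, ingest): handoff before ingest ✓
(handoff, interview): handoff before interview ✓
(handoff, load_test): handoff before load_test ✓
(handoff, rehearsal): handoff before rehearsal ✓
(handoff, snapshot): handoff before snapshot ✓
(ingest, interview): ingest before interview ✓
(load_test, interview): load_test before interview ✓
(rehearsal, interview): rehearsal before interview ✓
(snapshot, compaction): snapshot before compaction ✓
(snapshot, interview): snapshot before interview ✓
... plus 1 further pairs not listed.
Count: 25.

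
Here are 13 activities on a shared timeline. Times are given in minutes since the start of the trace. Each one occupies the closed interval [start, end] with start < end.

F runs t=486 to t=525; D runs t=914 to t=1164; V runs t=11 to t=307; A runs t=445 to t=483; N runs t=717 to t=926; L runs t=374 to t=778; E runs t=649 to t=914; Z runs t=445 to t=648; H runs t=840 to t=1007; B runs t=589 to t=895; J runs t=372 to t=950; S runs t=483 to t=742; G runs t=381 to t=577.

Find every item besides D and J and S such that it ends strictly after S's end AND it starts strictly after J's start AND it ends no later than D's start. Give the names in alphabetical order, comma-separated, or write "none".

B, E, L

Conditions: its end is strictly after S's end (X.end > t=742) AND its start is strictly after J's start (X.start > t=372) AND its end is no later than D's start (X.end <= t=914).
A: end t=483 > t=742? ✗; start t=445 > t=372? ✓; end t=483 <= t=914? ✓ → no.
B: end t=895 > t=742? ✓; start t=589 > t=372? ✓; end t=895 <= t=914? ✓ → yes.
E: end t=914 > t=742? ✓; start t=649 > t=372? ✓; end t=914 <= t=914? ✓ → yes.
F: end t=525 > t=742? ✗; start t=486 > t=372? ✓; end t=525 <= t=914? ✓ → no.
G: end t=577 > t=742? ✗; start t=381 > t=372? ✓; end t=577 <= t=914? ✓ → no.
H: end t=1007 > t=742? ✓; start t=840 > t=372? ✓; end t=1007 <= t=914? ✗ → no.
L: end t=778 > t=742? ✓; start t=374 > t=372? ✓; end t=778 <= t=914? ✓ → yes.
N: end t=926 > t=742? ✓; start t=717 > t=372? ✓; end t=926 <= t=914? ✗ → no.
V: end t=307 > t=742? ✗; start t=11 > t=372? ✗; end t=307 <= t=914? ✓ → no.
Z: end t=648 > t=742? ✗; start t=445 > t=372? ✓; end t=648 <= t=914? ✓ → no.
Result: B, E, L.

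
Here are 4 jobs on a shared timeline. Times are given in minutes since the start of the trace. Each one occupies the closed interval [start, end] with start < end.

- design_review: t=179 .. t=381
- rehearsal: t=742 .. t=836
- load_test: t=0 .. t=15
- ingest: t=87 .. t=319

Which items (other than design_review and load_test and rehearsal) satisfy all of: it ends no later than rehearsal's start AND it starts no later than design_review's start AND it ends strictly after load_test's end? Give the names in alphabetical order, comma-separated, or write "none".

Conditions: its end is no later than rehearsal's start (X.end <= t=742) AND its start is no later than design_review's start (X.start <= t=179) AND its end is strictly after load_test's end (X.end > t=15).
ingest: end t=319 <= t=742? ✓; start t=87 <= t=179? ✓; end t=319 > t=15? ✓ → yes.
Result: ingest.

ingest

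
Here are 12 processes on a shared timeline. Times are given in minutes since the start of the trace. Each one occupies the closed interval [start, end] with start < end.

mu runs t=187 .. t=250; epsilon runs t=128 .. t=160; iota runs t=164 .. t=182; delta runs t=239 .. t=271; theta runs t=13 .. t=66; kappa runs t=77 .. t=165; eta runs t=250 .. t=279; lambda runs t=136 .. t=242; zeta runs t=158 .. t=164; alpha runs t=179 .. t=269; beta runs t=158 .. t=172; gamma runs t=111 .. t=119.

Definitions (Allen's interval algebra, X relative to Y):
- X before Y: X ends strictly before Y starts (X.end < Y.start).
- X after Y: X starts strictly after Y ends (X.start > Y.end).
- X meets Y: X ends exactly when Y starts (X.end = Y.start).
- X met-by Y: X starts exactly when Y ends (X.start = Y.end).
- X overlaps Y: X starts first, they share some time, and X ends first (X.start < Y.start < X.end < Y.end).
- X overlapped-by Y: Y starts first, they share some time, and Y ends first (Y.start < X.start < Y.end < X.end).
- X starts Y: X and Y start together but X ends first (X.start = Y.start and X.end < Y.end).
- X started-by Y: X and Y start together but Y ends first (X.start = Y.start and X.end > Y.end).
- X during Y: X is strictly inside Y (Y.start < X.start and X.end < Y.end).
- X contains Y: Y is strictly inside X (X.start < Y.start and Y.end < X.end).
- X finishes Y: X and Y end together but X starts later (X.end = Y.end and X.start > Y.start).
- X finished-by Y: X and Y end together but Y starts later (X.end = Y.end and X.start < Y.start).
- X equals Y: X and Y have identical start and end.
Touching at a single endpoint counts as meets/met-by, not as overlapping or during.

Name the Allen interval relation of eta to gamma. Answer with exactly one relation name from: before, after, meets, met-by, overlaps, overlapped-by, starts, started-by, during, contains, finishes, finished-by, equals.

eta = [t=250, t=279]; gamma = [t=111, t=119].
Compare endpoints: eta.start > gamma.start, eta.start > gamma.end, eta.end > gamma.start, eta.end > gamma.end.
That pattern is 'after'.

after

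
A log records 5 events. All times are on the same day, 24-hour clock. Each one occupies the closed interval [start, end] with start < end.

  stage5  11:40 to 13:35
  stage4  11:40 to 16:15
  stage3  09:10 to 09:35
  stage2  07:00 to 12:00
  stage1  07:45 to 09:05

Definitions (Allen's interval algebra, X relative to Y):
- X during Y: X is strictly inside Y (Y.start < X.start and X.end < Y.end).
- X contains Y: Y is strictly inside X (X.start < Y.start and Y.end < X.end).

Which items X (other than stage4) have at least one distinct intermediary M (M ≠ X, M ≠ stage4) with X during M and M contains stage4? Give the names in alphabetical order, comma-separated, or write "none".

Target stage4 = [11:40, 16:15].
Intermediaries M with M contains stage4: none.
Union: none.

none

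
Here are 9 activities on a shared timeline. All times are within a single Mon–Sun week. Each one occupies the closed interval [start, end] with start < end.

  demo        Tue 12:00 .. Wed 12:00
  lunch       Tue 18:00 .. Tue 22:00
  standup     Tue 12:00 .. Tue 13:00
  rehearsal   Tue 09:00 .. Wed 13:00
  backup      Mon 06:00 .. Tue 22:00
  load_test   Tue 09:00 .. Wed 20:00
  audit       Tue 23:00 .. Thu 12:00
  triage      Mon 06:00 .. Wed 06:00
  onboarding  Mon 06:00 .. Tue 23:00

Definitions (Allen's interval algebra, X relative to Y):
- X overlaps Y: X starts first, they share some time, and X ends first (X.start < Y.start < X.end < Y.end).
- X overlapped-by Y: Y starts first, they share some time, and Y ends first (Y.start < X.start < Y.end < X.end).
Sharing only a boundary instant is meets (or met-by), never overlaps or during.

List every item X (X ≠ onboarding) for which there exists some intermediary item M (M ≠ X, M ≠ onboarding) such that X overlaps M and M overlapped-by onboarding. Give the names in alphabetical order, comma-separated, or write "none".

backup, triage

Target onboarding = [Mon 06:00, Tue 23:00].
Intermediaries M with M overlapped-by onboarding: demo, load_test, rehearsal.
Via demo — items with X overlaps demo: backup, triage.
Via load_test — items with X overlaps load_test: backup, triage.
Via rehearsal — items with X overlaps rehearsal: backup, triage.
Union: backup, triage.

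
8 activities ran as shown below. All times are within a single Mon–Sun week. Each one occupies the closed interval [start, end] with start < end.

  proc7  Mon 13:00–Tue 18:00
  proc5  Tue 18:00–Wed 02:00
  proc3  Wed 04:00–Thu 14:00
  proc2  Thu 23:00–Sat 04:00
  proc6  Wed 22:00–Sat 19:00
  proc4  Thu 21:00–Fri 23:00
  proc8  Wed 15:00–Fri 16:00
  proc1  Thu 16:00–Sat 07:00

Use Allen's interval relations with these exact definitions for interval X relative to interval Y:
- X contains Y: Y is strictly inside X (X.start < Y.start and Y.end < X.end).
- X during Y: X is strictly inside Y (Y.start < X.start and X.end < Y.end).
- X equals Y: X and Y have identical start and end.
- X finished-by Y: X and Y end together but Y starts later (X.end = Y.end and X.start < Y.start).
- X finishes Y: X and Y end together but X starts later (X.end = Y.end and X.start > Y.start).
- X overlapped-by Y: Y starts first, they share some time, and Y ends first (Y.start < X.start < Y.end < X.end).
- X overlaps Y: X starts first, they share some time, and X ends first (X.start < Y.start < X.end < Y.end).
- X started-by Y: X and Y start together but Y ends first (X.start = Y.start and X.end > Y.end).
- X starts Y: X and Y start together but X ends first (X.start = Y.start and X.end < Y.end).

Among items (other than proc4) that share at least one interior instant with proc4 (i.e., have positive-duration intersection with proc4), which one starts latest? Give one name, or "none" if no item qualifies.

proc2

Target proc4 = [Thu 21:00, Fri 23:00].
proc1 [Thu 16:00, Sat 07:00] → contains → candidate.
proc2 [Thu 23:00, Sat 04:00] → overlapped-by → candidate.
proc3 [Wed 04:00, Thu 14:00] → before → excluded.
proc5 [Tue 18:00, Wed 02:00] → before → excluded.
proc6 [Wed 22:00, Sat 19:00] → contains → candidate.
proc7 [Mon 13:00, Tue 18:00] → before → excluded.
proc8 [Wed 15:00, Fri 16:00] → overlaps → candidate.
Among candidates, latest start is Thu 23:00 → proc2.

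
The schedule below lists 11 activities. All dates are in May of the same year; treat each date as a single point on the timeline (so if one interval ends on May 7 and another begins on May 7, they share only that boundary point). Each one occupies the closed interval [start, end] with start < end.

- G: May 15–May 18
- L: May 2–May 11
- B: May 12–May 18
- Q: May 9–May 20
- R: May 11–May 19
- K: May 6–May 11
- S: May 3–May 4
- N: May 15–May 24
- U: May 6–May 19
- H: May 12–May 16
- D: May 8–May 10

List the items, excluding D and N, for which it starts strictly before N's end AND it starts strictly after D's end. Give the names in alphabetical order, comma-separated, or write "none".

B, G, H, R

Conditions: its start is strictly before N's end (X.start < May 24) AND its start is strictly after D's end (X.start > May 10).
B: start May 12 < May 24? ✓; start May 12 > May 10? ✓ → yes.
G: start May 15 < May 24? ✓; start May 15 > May 10? ✓ → yes.
H: start May 12 < May 24? ✓; start May 12 > May 10? ✓ → yes.
K: start May 6 < May 24? ✓; start May 6 > May 10? ✗ → no.
L: start May 2 < May 24? ✓; start May 2 > May 10? ✗ → no.
Q: start May 9 < May 24? ✓; start May 9 > May 10? ✗ → no.
R: start May 11 < May 24? ✓; start May 11 > May 10? ✓ → yes.
S: start May 3 < May 24? ✓; start May 3 > May 10? ✗ → no.
U: start May 6 < May 24? ✓; start May 6 > May 10? ✗ → no.
Result: B, G, H, R.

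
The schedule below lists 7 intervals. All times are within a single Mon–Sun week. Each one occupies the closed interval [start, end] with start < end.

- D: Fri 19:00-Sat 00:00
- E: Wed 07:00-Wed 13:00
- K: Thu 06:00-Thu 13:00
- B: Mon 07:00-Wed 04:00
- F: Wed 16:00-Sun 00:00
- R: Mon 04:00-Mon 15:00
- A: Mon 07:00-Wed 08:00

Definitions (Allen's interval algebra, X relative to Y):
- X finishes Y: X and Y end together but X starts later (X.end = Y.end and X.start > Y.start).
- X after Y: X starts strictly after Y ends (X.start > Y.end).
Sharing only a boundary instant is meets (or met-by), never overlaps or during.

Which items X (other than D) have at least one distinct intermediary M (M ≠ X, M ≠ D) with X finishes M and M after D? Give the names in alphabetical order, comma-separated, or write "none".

none

Target D = [Fri 19:00, Sat 00:00].
Intermediaries M with M after D: none.
Union: none.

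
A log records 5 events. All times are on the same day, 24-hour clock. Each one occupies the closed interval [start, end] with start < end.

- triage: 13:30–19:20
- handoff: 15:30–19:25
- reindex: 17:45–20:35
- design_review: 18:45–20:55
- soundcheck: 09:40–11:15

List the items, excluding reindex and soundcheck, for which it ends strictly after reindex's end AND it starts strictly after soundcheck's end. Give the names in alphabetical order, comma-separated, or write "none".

Conditions: its end is strictly after reindex's end (X.end > 20:35) AND its start is strictly after soundcheck's end (X.start > 11:15).
design_review: end 20:55 > 20:35? ✓; start 18:45 > 11:15? ✓ → yes.
handoff: end 19:25 > 20:35? ✗; start 15:30 > 11:15? ✓ → no.
triage: end 19:20 > 20:35? ✗; start 13:30 > 11:15? ✓ → no.
Result: design_review.

design_review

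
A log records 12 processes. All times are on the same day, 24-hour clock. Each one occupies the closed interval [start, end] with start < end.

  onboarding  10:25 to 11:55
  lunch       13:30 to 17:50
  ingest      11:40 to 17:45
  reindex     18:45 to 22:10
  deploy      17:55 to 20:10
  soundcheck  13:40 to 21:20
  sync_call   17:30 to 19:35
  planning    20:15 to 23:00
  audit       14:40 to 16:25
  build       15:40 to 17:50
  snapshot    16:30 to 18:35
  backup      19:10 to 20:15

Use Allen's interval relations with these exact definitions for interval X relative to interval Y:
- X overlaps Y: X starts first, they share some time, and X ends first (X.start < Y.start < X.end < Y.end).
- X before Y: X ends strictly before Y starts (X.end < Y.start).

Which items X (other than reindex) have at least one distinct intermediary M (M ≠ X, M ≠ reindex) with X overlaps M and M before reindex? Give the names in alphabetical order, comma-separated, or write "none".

audit, build, ingest, lunch, onboarding

Target reindex = [18:45, 22:10].
Intermediaries M with M before reindex: audit, build, ingest, lunch, onboarding, snapshot.
Via audit — items with X overlaps audit: none.
Via build — items with X overlaps build: audit, ingest.
Via ingest — items with X overlaps ingest: onboarding.
Via lunch — items with X overlaps lunch: ingest.
Via onboarding — items with X overlaps onboarding: none.
Via snapshot — items with X overlaps snapshot: build, ingest, lunch.
Union: audit, build, ingest, lunch, onboarding.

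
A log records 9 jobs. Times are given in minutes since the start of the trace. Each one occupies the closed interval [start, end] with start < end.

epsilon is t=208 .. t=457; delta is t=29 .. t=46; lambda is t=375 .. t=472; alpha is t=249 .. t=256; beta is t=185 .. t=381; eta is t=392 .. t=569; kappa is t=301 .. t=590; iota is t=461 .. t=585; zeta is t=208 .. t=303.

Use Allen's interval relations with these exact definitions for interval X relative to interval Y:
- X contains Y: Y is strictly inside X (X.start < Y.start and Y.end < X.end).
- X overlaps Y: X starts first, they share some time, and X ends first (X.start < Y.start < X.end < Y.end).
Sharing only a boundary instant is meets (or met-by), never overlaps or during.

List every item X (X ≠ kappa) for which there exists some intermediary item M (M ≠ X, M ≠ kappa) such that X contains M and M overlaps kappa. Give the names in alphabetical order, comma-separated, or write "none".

beta

Target kappa = [t=301, t=590].
Intermediaries M with M overlaps kappa: beta, epsilon, zeta.
Via beta — items with X contains beta: none.
Via epsilon — items with X contains epsilon: none.
Via zeta — items with X contains zeta: beta.
Union: beta.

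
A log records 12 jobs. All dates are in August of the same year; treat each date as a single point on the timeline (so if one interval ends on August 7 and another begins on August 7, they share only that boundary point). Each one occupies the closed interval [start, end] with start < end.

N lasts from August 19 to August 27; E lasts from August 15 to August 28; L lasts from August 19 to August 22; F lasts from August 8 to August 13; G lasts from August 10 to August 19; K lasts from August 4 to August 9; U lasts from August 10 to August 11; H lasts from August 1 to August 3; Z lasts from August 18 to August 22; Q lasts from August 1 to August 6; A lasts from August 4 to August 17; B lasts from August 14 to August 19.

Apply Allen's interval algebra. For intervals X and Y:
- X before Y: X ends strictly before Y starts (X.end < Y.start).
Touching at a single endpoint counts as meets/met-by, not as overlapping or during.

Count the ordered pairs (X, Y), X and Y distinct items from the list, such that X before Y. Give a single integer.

38

Checking all 132 ordered pairs for relation 'before'; matching pairs in alphabetical order:
(A, L): A before L ✓
(A, N): A before N ✓
(A, Z): A before Z ✓
(F, B): F before B ✓
(F, E): F before E ✓
(F, L): F before L ✓
(F, N): F before N ✓
(F, Z): F before Z ✓
(H, A): H before A ✓
(H, B): H before B ✓
(H, E): H before E ✓
(H, F): H before F ✓
(H, G): H before G ✓
(H, K): H before K ✓
(H, L): H before L ✓
(H, N): H before N ✓
(H, U): H before U ✓
(H, Z): H before Z ✓
(K, B): K before B ✓
(K, E): K before E ✓
(K, G): K before G ✓
(K, L): K before L ✓
(K, N): K before N ✓
(K, U): K before U ✓
... plus 14 further pairs not listed.
Count: 38.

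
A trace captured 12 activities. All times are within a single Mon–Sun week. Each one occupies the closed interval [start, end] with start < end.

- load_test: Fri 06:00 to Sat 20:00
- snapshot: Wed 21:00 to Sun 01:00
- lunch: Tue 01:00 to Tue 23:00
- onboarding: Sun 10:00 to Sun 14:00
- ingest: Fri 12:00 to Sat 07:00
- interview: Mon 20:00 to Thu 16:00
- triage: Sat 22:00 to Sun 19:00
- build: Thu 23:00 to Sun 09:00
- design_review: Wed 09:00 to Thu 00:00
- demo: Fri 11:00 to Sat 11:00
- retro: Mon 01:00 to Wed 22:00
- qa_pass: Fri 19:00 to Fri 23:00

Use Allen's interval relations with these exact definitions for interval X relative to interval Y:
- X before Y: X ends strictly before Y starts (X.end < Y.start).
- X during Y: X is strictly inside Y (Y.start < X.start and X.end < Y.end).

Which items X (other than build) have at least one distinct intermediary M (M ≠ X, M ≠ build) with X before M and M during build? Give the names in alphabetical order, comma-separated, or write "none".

design_review, interview, lunch, retro

Target build = [Thu 23:00, Sun 09:00].
Intermediaries M with M during build: demo, ingest, load_test, qa_pass.
Via demo — items with X before demo: design_review, interview, lunch, retro.
Via ingest — items with X before ingest: design_review, interview, lunch, retro.
Via load_test — items with X before load_test: design_review, interview, lunch, retro.
Via qa_pass — items with X before qa_pass: design_review, interview, lunch, retro.
Union: design_review, interview, lunch, retro.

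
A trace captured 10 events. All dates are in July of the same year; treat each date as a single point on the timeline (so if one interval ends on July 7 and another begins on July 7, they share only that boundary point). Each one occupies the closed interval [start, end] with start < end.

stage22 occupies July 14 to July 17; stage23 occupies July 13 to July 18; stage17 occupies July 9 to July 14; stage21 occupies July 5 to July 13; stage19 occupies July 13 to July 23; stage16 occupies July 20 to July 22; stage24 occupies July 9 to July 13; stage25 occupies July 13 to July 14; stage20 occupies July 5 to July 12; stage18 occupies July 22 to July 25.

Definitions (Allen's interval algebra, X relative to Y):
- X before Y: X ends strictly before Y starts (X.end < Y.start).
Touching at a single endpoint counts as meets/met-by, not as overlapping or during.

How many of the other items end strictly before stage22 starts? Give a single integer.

Target stage22 = [July 14, July 17].
stage16 [July 20, July 22] → after → no.
stage17 [July 9, July 14] → meets → no.
stage18 [July 22, July 25] → after → no.
stage19 [July 13, July 23] → contains → no.
stage20 [July 5, July 12] → before → counts.
stage21 [July 5, July 13] → before → counts.
stage23 [July 13, July 18] → contains → no.
stage24 [July 9, July 13] → before → counts.
stage25 [July 13, July 14] → meets → no.
Total: 3.

3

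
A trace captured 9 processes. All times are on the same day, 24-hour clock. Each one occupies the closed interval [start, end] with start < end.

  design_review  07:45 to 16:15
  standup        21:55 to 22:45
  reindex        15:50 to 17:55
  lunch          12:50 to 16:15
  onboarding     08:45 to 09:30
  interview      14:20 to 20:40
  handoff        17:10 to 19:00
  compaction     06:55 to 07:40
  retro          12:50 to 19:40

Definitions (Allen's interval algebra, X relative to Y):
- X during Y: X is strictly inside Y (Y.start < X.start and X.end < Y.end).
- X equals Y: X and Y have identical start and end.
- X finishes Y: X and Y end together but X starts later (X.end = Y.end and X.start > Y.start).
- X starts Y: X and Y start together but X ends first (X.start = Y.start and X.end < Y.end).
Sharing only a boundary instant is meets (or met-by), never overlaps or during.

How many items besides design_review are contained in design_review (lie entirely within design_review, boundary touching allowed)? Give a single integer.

Target design_review = [07:45, 16:15].
compaction [06:55, 07:40] → before → no.
handoff [17:10, 19:00] → after → no.
interview [14:20, 20:40] → overlapped-by → no.
lunch [12:50, 16:15] → finishes → counts.
onboarding [08:45, 09:30] → during → counts.
reindex [15:50, 17:55] → overlapped-by → no.
retro [12:50, 19:40] → overlapped-by → no.
standup [21:55, 22:45] → after → no.
Total: 2.

2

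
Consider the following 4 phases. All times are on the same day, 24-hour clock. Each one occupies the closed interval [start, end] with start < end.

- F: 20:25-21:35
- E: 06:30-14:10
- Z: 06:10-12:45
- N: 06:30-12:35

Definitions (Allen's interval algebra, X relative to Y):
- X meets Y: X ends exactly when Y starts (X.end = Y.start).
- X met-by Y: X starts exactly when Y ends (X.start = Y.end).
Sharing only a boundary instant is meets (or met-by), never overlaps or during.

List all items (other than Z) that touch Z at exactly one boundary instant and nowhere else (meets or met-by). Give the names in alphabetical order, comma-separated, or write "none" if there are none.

none

Target Z = [06:10, 12:45].
E [06:30, 14:10] → overlapped-by → no.
F [20:25, 21:35] → after → no.
N [06:30, 12:35] → during → no.
Result: none.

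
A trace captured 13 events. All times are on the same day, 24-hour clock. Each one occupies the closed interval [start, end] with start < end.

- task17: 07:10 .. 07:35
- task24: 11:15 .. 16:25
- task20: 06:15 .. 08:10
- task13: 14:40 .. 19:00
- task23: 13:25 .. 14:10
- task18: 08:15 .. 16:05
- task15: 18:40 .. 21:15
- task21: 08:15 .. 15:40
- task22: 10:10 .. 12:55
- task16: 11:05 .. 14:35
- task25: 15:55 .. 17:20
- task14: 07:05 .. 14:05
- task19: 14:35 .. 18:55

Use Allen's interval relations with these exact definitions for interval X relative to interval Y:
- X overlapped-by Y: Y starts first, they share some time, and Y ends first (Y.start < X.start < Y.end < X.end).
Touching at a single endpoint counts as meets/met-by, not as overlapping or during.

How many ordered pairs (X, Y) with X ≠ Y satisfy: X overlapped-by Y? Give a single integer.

Checking all 156 ordered pairs for relation 'overlapped-by'; matching pairs in alphabetical order:
(task13, task18): task13 overlapped-by task18 ✓
(task13, task19): task13 overlapped-by task19 ✓
(task13, task21): task13 overlapped-by task21 ✓
(task13, task24): task13 overlapped-by task24 ✓
(task14, task20): task14 overlapped-by task20 ✓
(task15, task13): task15 overlapped-by task13 ✓
(task15, task19): task15 overlapped-by task19 ✓
(task16, task14): task16 overlapped-by task14 ✓
(task16, task22): task16 overlapped-by task22 ✓
(task18, task14): task18 overlapped-by task14 ✓
(task19, task18): task19 overlapped-by task18 ✓
(task19, task21): task19 overlapped-by task21 ✓
(task19, task24): task19 overlapped-by task24 ✓
(task21, task14): task21 overlapped-by task14 ✓
(task23, task14): task23 overlapped-by task14 ✓
(task24, task14): task24 overlapped-by task14 ✓
(task24, task16): task24 overlapped-by task16 ✓
(task24, task18): task24 overlapped-by task18 ✓
(task24, task21): task24 overlapped-by task21 ✓
(task24, task22): task24 overlapped-by task22 ✓
(task25, task18): task25 overlapped-by task18 ✓
(task25, task24): task25 overlapped-by task24 ✓
Count: 22.

22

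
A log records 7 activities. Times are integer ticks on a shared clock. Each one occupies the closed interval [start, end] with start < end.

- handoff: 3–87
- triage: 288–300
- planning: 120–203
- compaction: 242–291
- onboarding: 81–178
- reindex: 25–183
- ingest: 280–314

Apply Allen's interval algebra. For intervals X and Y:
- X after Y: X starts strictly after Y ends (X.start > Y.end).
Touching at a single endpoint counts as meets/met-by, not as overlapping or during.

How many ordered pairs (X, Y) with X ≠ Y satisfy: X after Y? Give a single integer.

Checking all 42 ordered pairs for relation 'after'; matching pairs in alphabetical order:
(compaction, handoff): compaction after handoff ✓
(compaction, onboarding): compaction after onboarding ✓
(compaction, planning): compaction after planning ✓
(compaction, reindex): compaction after reindex ✓
(ingest, handoff): ingest after handoff ✓
(ingest, onboarding): ingest after onboarding ✓
(ingest, planning): ingest after planning ✓
(ingest, reindex): ingest after reindex ✓
(planning, handoff): planning after handoff ✓
(triage, handoff): triage after handoff ✓
(triage, onboarding): triage after onboarding ✓
(triage, planning): triage after planning ✓
(triage, reindex): triage after reindex ✓
Count: 13.

13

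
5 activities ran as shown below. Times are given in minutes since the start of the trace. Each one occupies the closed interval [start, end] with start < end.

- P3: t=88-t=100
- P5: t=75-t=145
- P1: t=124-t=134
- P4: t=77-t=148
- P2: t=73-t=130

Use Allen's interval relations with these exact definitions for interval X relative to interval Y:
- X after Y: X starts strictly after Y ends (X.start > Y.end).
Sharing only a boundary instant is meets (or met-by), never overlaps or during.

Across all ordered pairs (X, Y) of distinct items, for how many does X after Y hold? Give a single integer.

1

Checking all 20 ordered pairs for relation 'after'; matching pairs in alphabetical order:
(P1, P3): P1 after P3 ✓
Count: 1.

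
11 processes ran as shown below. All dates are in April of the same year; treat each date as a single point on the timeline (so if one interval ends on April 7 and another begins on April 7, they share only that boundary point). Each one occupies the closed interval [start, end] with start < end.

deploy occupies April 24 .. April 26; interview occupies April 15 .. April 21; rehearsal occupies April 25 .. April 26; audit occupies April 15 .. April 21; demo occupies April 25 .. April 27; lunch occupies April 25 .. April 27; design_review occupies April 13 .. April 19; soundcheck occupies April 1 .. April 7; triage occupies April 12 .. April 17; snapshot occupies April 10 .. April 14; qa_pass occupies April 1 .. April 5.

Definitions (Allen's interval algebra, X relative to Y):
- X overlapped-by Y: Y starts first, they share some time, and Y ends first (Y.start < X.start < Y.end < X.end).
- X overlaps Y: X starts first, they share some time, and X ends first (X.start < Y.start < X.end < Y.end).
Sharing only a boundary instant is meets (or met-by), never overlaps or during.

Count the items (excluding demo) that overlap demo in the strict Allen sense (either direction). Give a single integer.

1

Target demo = [April 25, April 27].
audit [April 15, April 21] → before → no.
deploy [April 24, April 26] → overlaps → counts.
design_review [April 13, April 19] → before → no.
interview [April 15, April 21] → before → no.
lunch [April 25, April 27] → equals → no.
qa_pass [April 1, April 5] → before → no.
rehearsal [April 25, April 26] → starts → no.
snapshot [April 10, April 14] → before → no.
soundcheck [April 1, April 7] → before → no.
triage [April 12, April 17] → before → no.
Total: 1.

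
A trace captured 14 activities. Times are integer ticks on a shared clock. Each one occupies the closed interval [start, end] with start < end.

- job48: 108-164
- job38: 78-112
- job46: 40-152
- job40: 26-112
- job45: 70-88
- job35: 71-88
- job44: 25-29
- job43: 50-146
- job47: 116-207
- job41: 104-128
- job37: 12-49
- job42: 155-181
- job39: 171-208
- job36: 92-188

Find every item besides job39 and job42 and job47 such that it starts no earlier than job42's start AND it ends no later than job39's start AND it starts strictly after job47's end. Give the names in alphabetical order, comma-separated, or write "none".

Conditions: its start is no earlier than job42's start (X.start >= 155) AND its end is no later than job39's start (X.end <= 171) AND its start is strictly after job47's end (X.start > 207).
job35: start 71 >= 155? ✗; end 88 <= 171? ✓; start 71 > 207? ✗ → no.
job36: start 92 >= 155? ✗; end 188 <= 171? ✗; start 92 > 207? ✗ → no.
job37: start 12 >= 155? ✗; end 49 <= 171? ✓; start 12 > 207? ✗ → no.
job38: start 78 >= 155? ✗; end 112 <= 171? ✓; start 78 > 207? ✗ → no.
job40: start 26 >= 155? ✗; end 112 <= 171? ✓; start 26 > 207? ✗ → no.
job41: start 104 >= 155? ✗; end 128 <= 171? ✓; start 104 > 207? ✗ → no.
job43: start 50 >= 155? ✗; end 146 <= 171? ✓; start 50 > 207? ✗ → no.
job44: start 25 >= 155? ✗; end 29 <= 171? ✓; start 25 > 207? ✗ → no.
job45: start 70 >= 155? ✗; end 88 <= 171? ✓; start 70 > 207? ✗ → no.
job46: start 40 >= 155? ✗; end 152 <= 171? ✓; start 40 > 207? ✗ → no.
job48: start 108 >= 155? ✗; end 164 <= 171? ✓; start 108 > 207? ✗ → no.
Result: none.

none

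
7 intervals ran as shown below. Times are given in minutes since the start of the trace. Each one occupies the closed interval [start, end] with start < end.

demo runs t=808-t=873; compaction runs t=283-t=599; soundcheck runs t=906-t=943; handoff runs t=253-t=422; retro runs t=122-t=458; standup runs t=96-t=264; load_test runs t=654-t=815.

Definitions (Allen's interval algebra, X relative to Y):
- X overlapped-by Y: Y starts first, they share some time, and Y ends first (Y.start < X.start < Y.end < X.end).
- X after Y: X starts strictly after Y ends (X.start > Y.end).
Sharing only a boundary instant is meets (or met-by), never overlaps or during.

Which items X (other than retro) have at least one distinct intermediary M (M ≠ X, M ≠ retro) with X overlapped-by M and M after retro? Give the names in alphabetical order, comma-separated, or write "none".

Target retro = [t=122, t=458].
Intermediaries M with M after retro: demo, load_test, soundcheck.
Via demo — items with X overlapped-by demo: none.
Via load_test — items with X overlapped-by load_test: demo.
Via soundcheck — items with X overlapped-by soundcheck: none.
Union: demo.

demo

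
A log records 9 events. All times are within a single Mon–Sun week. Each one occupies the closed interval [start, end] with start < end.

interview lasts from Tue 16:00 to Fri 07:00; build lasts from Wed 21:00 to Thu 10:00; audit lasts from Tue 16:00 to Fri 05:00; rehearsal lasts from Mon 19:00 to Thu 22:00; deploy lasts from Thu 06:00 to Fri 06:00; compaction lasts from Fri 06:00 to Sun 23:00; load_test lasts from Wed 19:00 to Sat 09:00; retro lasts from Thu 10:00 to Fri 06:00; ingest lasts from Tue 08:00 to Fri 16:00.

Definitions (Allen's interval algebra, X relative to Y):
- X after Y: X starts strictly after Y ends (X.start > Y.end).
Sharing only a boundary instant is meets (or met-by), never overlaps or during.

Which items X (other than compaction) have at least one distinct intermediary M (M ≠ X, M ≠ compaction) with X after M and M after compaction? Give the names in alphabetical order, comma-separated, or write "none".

Target compaction = [Fri 06:00, Sun 23:00].
Intermediaries M with M after compaction: none.
Union: none.

none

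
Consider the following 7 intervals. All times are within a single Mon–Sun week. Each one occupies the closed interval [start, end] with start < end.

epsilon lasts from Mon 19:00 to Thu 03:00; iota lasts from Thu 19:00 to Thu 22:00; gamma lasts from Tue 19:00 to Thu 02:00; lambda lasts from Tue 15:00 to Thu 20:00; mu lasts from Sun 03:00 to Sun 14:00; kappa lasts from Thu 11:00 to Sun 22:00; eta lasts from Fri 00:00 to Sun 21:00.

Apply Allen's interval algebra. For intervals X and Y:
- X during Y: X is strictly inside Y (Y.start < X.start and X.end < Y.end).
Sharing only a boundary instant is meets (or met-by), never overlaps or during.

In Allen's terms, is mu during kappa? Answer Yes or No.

mu = [Sun 03:00, Sun 14:00], kappa = [Thu 11:00, Sun 22:00].
Actual relation of mu to kappa: during.
Asked whether 'during' holds → Yes.

Yes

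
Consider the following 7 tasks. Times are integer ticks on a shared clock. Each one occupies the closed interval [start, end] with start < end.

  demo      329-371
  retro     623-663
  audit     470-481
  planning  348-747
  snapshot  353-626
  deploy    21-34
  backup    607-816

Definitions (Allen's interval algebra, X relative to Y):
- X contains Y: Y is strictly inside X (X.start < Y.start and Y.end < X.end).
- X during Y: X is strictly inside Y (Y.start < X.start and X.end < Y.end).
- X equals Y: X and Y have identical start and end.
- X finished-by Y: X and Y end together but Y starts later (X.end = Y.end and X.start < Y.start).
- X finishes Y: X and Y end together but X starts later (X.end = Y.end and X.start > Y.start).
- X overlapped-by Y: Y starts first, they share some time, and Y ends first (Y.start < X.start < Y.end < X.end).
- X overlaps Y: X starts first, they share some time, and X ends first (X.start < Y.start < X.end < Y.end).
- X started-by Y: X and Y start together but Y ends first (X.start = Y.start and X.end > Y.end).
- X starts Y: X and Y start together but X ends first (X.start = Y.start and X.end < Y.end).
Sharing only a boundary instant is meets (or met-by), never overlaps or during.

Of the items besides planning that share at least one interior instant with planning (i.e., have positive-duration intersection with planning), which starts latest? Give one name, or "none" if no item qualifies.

Target planning = [348, 747].
audit [470, 481] → during → candidate.
backup [607, 816] → overlapped-by → candidate.
demo [329, 371] → overlaps → candidate.
deploy [21, 34] → before → excluded.
retro [623, 663] → during → candidate.
snapshot [353, 626] → during → candidate.
Among candidates, latest start is 623 → retro.

retro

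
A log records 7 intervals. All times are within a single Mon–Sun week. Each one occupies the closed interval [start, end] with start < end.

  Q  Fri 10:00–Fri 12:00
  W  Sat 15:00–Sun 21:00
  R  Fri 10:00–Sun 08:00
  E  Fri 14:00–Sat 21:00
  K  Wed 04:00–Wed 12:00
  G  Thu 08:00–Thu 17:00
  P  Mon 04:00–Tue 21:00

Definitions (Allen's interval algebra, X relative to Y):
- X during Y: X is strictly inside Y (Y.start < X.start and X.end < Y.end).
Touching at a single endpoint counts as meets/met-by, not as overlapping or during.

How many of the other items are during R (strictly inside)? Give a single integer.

1

Target R = [Fri 10:00, Sun 08:00].
E [Fri 14:00, Sat 21:00] → during → counts.
G [Thu 08:00, Thu 17:00] → before → no.
K [Wed 04:00, Wed 12:00] → before → no.
P [Mon 04:00, Tue 21:00] → before → no.
Q [Fri 10:00, Fri 12:00] → starts → no.
W [Sat 15:00, Sun 21:00] → overlapped-by → no.
Total: 1.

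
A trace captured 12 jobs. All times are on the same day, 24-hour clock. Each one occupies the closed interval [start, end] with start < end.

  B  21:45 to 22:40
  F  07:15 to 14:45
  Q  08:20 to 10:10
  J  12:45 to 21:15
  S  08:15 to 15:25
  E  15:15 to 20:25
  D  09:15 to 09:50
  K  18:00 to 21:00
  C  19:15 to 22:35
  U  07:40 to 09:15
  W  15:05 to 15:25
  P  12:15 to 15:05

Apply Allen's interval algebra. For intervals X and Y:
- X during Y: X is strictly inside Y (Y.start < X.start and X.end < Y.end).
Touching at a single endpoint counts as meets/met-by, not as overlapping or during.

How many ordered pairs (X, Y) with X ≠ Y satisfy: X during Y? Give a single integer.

Checking all 132 ordered pairs for relation 'during'; matching pairs in alphabetical order:
(D, F): D during F ✓
(D, Q): D during Q ✓
(D, S): D during S ✓
(E, J): E during J ✓
(K, J): K during J ✓
(P, S): P during S ✓
(Q, F): Q during F ✓
(Q, S): Q during S ✓
(U, F): U during F ✓
(W, J): W during J ✓
Count: 10.

10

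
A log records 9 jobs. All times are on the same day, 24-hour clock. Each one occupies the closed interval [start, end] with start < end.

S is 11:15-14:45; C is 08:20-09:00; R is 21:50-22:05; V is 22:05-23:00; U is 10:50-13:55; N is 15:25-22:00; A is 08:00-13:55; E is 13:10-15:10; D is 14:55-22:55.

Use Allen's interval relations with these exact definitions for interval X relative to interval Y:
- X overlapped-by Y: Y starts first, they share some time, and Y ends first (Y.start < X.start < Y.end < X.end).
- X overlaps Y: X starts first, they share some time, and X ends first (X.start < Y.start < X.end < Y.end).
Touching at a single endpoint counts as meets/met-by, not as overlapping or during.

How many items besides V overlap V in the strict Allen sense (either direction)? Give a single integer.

1

Target V = [22:05, 23:00].
A [08:00, 13:55] → before → no.
C [08:20, 09:00] → before → no.
D [14:55, 22:55] → overlaps → counts.
E [13:10, 15:10] → before → no.
N [15:25, 22:00] → before → no.
R [21:50, 22:05] → meets → no.
S [11:15, 14:45] → before → no.
U [10:50, 13:55] → before → no.
Total: 1.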